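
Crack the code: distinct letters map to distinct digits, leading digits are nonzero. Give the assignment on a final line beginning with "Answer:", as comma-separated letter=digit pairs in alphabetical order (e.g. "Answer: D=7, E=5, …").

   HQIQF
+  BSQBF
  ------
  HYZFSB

Step 1. [H] H is the leading digit of a 6-digit sum of two 5-digit numbers; the final carry is exactly 1, so H=1.
Step 2. [col 1: F + F ≡ B (mod 10)] several values work for B in column 1 (F + F ≡ B (mod 10), carry-in 0); try B=8, so B=8.
Step 3. [col 1: F + F ≡ B (mod 10)] no forcing yet in column 1 (carry-in 0); F=4 is free and consistent — try it ⇒ F=4.
Step 4. [col 2: Q + B ≡ S (mod 10)] S=5 is one option consistent with column 2 (Q + B ≡ S (mod 10), carry-in 0) — take it, so S=5.
Step 5. [col 2: Q + B ≡ S (mod 10)] from column 2 (B=8, S=5, carry-in 0, digits 1,4,5,8 already taken and all letters distinct): Q must equal 7, so Q=7.
Step 6. [col 3: I + Q ≡ F (mod 10)] in column 3 we have I+Q≡F with carry-in 1; given Q=7, F=4 and digits 1,4,5,7,8 already taken and all letters distinct, that pins I to 6. So I=6.
Step 7. [col 4: Q + S ≡ Z (mod 10)] column 4: given Q=7, S=5, carry-in 1, and digits 1,4,5,6,7,8 already taken and all letters distinct, Q+S≡Z (mod 10) forces Z=3. So Z=3.
Step 8. [col 5: H + B ≡ Y (mod 10)] in column 5 we have H+B≡Y with carry-in 1; given H=1, B=8 and digits 1,3,4,5,6,7,8 already taken and all letters distinct, that pins Y to 0, so Y=0.

Answer: B=8, F=4, H=1, I=6, Q=7, S=5, Y=0, Z=3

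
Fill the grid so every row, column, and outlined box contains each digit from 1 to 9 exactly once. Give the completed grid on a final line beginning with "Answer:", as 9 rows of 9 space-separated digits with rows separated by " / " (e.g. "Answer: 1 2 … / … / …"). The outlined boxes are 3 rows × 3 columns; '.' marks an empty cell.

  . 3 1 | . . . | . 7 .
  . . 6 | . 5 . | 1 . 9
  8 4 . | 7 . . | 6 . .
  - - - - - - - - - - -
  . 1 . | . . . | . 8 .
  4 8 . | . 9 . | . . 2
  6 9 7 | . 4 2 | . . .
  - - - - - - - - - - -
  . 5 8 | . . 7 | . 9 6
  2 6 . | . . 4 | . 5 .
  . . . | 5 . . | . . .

Step 1. [r7c7∈{2,3,4}] r7c7 is the only open cell in row 7 admitting 4. So r7c7=4.
Step 2. [r5c7∈{3,5,7}] in row 5, 7 fits only at r5c7, so r5c7=7.
Step 3. [r6c4∈{1,3,8}] in row 6, 8 fits only at r6c4. So r6c4=8.
Step 4. [r2c8∈{2,3,4}] 4 has one home in col 8: r2c8 ⇒ r2c8=4.
Step 5. [r5c8∈{1,3,6}] in col 8, 6 fits only at r5c8 ⇒ r5c8=6.
Step 6. [r2c6∈{3,8}] 8 has one home in row 2: r2c6. So r2c6=8.
Step 7. [r2c4∈{2,3}] r2c4 is the only open cell in row 2 admitting 3 ⇒ r2c4=3.
Step 8. [r8c9∈{1,3,7,8}] 7 has one home in row 8: r8c9, so r8c9=7.
Step 9. [r1c4∈{2,4,6,9}] r1c4 is the only open cell in row 1 admitting 4, so r1c4=4.
Step 10. [r7c4∈{1,2}] 2 has one home in col 4: r7c4. So r7c4=2.
Step 11. [r4c3∈{2,3,5}] 2 has one home in row 4: r4c3, so r4c3=2.
Step 12. [r8c4∈{1,9}] across col 4, 9 lands solely at r8c4 ⇒ r8c4=9.
Step 13. [r8c5∈{1,3,8}] across row 8, 1 lands solely at r8c5, so r8c5=1.
Step 14. [r8c3∈{3}] only 3 remains possible at r8c3, so r8c3=3.
Step 15. [r5c6∈{1,3,5}] across row 5, 3 lands solely at r5c6, so r5c6=3.
Step 16. [r4c6∈{5,6}] 5 has one home in col 6: r4c6 ⇒ r4c6=5.
Step 17. [r9c5∈{3,6,8}] in col 5, 8 fits only at r9c5. So r9c5=8.
Step 18. [r1c1∈{5,9}] r1c1 is the only open cell in col 1 admitting 5 ⇒ r1c1=5.
Step 19. [r9c1∈{1,7,9}] col 1 places 9 nowhere but r9c1 ⇒ r9c1=9.
Step 20. [r6c7∈{3,5}] across col 7, 5 lands solely at r6c7. So r6c7=5.
Step 21. [r1c6∈{6,9}] r1c6 is the only open cell in row 1 admitting 9 ⇒ r1c6=9.
Step 22. [r3c5∈{2}] r3c5's peers cover all but 2, so r3c5=2.
Step 23. [r9c8∈{1,2,3}] r9c8 is the only open cell in col 8 admitting 2. So r9c8=2.
Step 24. [r4c1∈{3}] nothing but 3 survives at r4c1, so r4c1=3.
Step 25. [r6c8∈{1,3}] 1 has one home in col 8: r6c8 ⇒ r6c8=1.
Step 26. [r6c9∈{3}] r6c9's peers cover all but 3, so r6c9=3.
Step 27. [r9c2∈{7}] nothing but 7 survives at r9c2 ⇒ r9c2=7.
Step 28. [r8c7∈{8}] nothing but 8 survives at r8c7 ⇒ r8c7=8.
Step 29. [r4c5∈{6,7}] r4c5 is the only open cell in row 4 admitting 7 ⇒ r4c5=7.
Step 30. [r4c9∈{4}] r4c9's peers cover all but 4 ⇒ r4c9=4.
Step 31. [r5c3∈{5}] r5c3 has the single candidate 5 ⇒ r5c3=5.
Step 32. [r4c4∈{6}] r4c4 is down to just 6 ⇒ r4c4=6.
Step 33. [r1c7∈{2}] nothing but 2 survives at r1c7, so r1c7=2.
Step 34. [r2c1∈{7}] r2c1 has the single candidate 7 ⇒ r2c1=7.
Step 35. [r3c9∈{5}] r3c9 is down to just 5 ⇒ r3c9=5.
Step 36. [r3c3∈{9}] only 9 remains possible at r3c3. So r3c3=9.
Step 37. [r2c2∈{2}] r2c2 is down to just 2, so r2c2=2.
Step 38. [r1c5∈{6}] r1c5 is down to just 6 ⇒ r1c5=6.
Step 39. [r5c4∈{1}] only 1 remains possible at r5c4 ⇒ r5c4=1.
Step 40. [r7c5∈{3}] only 3 remains possible at r7c5, so r7c5=3.
Step 41. [r3c6∈{1}] r3c6's peers cover all but 1, so r3c6=1.
Step 42. [r4c7∈{9}] r4c7's peers cover all but 9. So r4c7=9.
Step 43. [r9c6∈{6}] r9c6 has the single candidate 6. So r9c6=6.
Step 44. [r3c8∈{3}] r3c8's peers cover all but 3, so r3c8=3.
Step 45. [r1c9∈{8}] nothing but 8 survives at r1c9, so r1c9=8.
Step 46. [r9c3∈{4}] r9c3 has the single candidate 4. So r9c3=4.
Step 47. [r9c7∈{3}] r9c7 is down to just 3. So r9c7=3.
Step 48. [r7c1∈{1}] only 1 remains possible at r7c1 ⇒ r7c1=1.
Step 49. [r9c9∈{1}] only 1 remains possible at r9c9 ⇒ r9c9=1.

Answer: 5 3 1 4 6 9 2 7 8 / 7 2 6 3 5 8 1 4 9 / 8 4 9 7 2 1 6 3 5 / 3 1 2 6 7 5 9 8 4 / 4 8 5 1 9 3 7 6 2 / 6 9 7 8 4 2 5 1 3 / 1 5 8 2 3 7 4 9 6 / 2 6 3 9 1 4 8 5 7 / 9 7 4 5 8 6 3 2 1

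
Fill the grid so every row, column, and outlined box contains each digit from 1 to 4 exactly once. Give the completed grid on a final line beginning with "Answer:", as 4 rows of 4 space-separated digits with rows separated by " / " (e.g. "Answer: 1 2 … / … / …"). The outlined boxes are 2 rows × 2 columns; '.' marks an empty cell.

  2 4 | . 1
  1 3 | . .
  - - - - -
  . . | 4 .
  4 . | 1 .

Step 1. [r4c2∈{2}] only 2 remains possible at r4c2. So r4c2=2.
Step 2. [r3c4∈{2,3}] across row 3, 2 lands solely at r3c4. So r3c4=2.
Step 3. [r1c3∈{3}] r1c3 is down to just 3 ⇒ r1c3=3.
Step 4. [r2c3∈{2}] r2c3 is down to just 2 ⇒ r2c3=2.
Step 5. [r3c2∈{1}] r3c2 is down to just 1, so r3c2=1.
Step 6. [r4c4∈{3}] r4c4's peers cover all but 3, so r4c4=3.
Step 7. [r2c4∈{4}] r2c4 is down to just 4, so r2c4=4.
Step 8. [r3c1∈{3}] r3c1's peers cover all but 3. So r3c1=3.

Answer: 2 4 3 1 / 1 3 2 4 / 3 1 4 2 / 4 2 1 3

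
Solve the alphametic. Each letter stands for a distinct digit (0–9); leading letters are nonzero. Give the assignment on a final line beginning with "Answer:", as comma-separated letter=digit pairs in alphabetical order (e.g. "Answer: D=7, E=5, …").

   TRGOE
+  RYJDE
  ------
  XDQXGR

Step 1. [X] X is the leading digit of a 6-digit sum of two 5-digit numbers; the final carry is exactly 1. So X=1.
Step 2. [col 1: E + E ≡ R (mod 10)] E=3 is one option consistent with column 1 (E + E ≡ R (mod 10), carry-in 0) — take it. So E=3.
Step 3. [col 1: E + E ≡ R (mod 10)] in column 1 we have E+E≡R with carry-in 0; given E=3 and digits 1,3 already taken and all letters distinct, that pins R to 6. So R=6.
Step 4. [col 2: O + D ≡ G (mod 10)] several values work for G in column 2 (O + D ≡ G (mod 10), carry-in 0); try G=9, so G=9.
Step 5. [col 2: O + D ≡ G (mod 10)] several values work for O in column 2 (O + D ≡ G (mod 10), carry-in 0); try O=5. So O=5.
Step 6. [col 2: O + D ≡ G (mod 10)] from column 2 (O=5, G=9, carry-in 0, digits 1,3,5,6,9 already taken and all letters distinct): D must equal 4. So D=4.
Step 7. [col 3: G + J ≡ X (mod 10)] in column 3 we have G+J≡X with carry-in 0; given G=9, X=1 and digits 1,3,4,5,6,9 already taken and all letters distinct, that pins J to 2 ⇒ J=2.
Step 8. [col 4: R + Y ≡ Q (mod 10)] column 4: given R=6, carry-in 1, and digits 1,2,3,4,5,6,9 already taken and all letters distinct, R+Y≡Q (mod 10) forces Q=7. So Q=7.
Step 9. [col 4: R + Y ≡ Q (mod 10)] from column 4 (R=6, Q=7, carry-in 1, digits 1,2,3,4,5,6,7,9 already taken and all letters distinct): Y must equal 0, so Y=0.
Step 10. [col 5: T + R ≡ D (mod 10)] column 5: given R=6, D=4, carry-in 0, and digits 0,1,2,3,4,5,6,7,9 already taken and all letters distinct, T+R≡D (mod 10) forces T=8. So T=8.

Answer: D=4, E=3, G=9, J=2, O=5, Q=7, R=6, T=8, X=1, Y=0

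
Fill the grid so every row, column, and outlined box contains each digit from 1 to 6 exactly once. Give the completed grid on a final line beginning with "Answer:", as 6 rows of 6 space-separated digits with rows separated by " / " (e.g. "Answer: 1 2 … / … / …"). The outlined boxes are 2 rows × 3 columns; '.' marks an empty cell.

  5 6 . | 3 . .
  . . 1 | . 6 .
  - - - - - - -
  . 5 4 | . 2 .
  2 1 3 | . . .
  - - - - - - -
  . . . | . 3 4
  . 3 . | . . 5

Step 1. [r6c5∈{1}] r6c5's peers cover all but 1. So r6c5=1.
Step 2. [r5c2∈{2}] nothing but 2 survives at r5c2. So r5c2=2.
Step 3. [r5c4∈{6}] r5c4's peers cover all but 6, so r5c4=6.
Step 4. [r2c4∈{2,4,5}] row 2 places 5 nowhere but r2c4. So r2c4=5.
Step 5. [r6c1∈{4,6}] in row 6, 4 fits only at r6c1, so r6c1=4.
Step 6. [r1c6∈{1,2}] r1c6 is the only open cell in row 1 admitting 1. So r1c6=1.
Step 7. [r4c4∈{4}] only 4 remains possible at r4c4 ⇒ r4c4=4.
Step 8. [r3c6∈{3,6}] across row 3, 3 lands solely at r3c6, so r3c6=3.
Step 9. [r2c2∈{4}] r2c2 has the single candidate 4, so r2c2=4.
Step 10. [r1c3∈{2}] r1c3's peers cover all but 2, so r1c3=2.
Step 11. [r2c6∈{2}] only 2 remains possible at r2c6 ⇒ r2c6=2.
Step 12. [r5c1∈{1}] nothing but 1 survives at r5c1, so r5c1=1.
Step 13. [r1c5∈{4}] r1c5 is down to just 4 ⇒ r1c5=4.
Step 14. [r6c3∈{6}] r6c3 is down to just 6 ⇒ r6c3=6.
Step 15. [r2c1∈{3}] r2c1 is down to just 3, so r2c1=3.
Step 16. [r5c3∈{5}] nothing but 5 survives at r5c3 ⇒ r5c3=5.
Step 17. [r4c5∈{5}] nothing but 5 survives at r4c5 ⇒ r4c5=5.
Step 18. [r3c1∈{6}] r3c1 has the single candidate 6. So r3c1=6.
Step 19. [r6c4∈{2}] nothing but 2 survives at r6c4 ⇒ r6c4=2.
Step 20. [r3c4∈{1}] only 1 remains possible at r3c4 ⇒ r3c4=1.
Step 21. [r4c6∈{6}] r4c6 is down to just 6 ⇒ r4c6=6.

Answer: 5 6 2 3 4 1 / 3 4 1 5 6 2 / 6 5 4 1 2 3 / 2 1 3 4 5 6 / 1 2 5 6 3 4 / 4 3 6 2 1 5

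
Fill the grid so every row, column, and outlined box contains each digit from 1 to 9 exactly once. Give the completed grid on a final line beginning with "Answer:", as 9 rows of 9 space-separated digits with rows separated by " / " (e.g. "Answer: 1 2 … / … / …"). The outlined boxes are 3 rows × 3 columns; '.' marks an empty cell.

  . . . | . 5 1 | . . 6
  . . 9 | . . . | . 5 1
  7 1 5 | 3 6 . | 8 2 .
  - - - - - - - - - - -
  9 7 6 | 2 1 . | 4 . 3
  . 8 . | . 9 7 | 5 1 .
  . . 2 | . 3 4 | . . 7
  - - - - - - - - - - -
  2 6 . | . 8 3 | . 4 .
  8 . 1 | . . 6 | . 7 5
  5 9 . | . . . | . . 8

Step 1. [r7c4∈{1,5,7,9}] row 7 places 5 nowhere but r7c4. So r7c4=5.
Step 2. [r9c6∈{2}] r9c6 is down to just 2. So r9c6=2.
Step 3. [r8c5∈{4}] r8c5 has the single candidate 4, so r8c5=4.
Step 4. [r8c2∈{3}] r8c2 is down to just 3. So r8c2=3.
Step 5. [r7c9∈{9}] r7c9 is down to just 9, so r7c9=9.
Step 6. [r9c5∈{7}] r9c5 is down to just 7, so r9c5=7.
Step 7. [r1c3∈{3,4,8}] across col 3, 8 lands solely at r1c3 ⇒ r1c3=8.
Step 8. [r1c2∈{2,4}] r1c2 is the only open cell in row 1 admitting 2. So r1c2=2.
Step 9. [r2c2∈{4}] r2c2 is down to just 4. So r2c2=4.
Step 10. [r1c1∈{3}] only 3 remains possible at r1c1, so r1c1=3.
Step 11. [r1c8∈{9}] only 9 remains possible at r1c8, so r1c8=9.
Step 12. [r9c8∈{3,6}] in col 8, 3 fits only at r9c8, so r9c8=3.
Step 13. [r6c8∈{6,8}] 6 has one home in col 8: r6c8, so r6c8=6.
Step 14. [r2c6∈{8}] nothing but 8 survives at r2c6, so r2c6=8.
Step 15. [r1c7∈{7}] r1c7 has the single candidate 7. So r1c7=7.
Step 16. [r5c1∈{4}] r5c1's peers cover all but 4 ⇒ r5c1=4.
Step 17. [r7c7∈{1}] r7c7's peers cover all but 1, so r7c7=1.
Step 18. [r6c4∈{8}] nothing but 8 survives at r6c4, so r6c4=8.
Step 19. [r6c2∈{5}] only 5 remains possible at r6c2. So r6c2=5.
Step 20. [r8c7∈{2}] r8c7 has the single candidate 2 ⇒ r8c7=2.
Step 21. [r3c6∈{9}] r3c6's peers cover all but 9 ⇒ r3c6=9.
Step 22. [r2c5∈{2}] only 2 remains possible at r2c5. So r2c5=2.
Step 23. [r5c3∈{3}] r5c3's peers cover all but 3. So r5c3=3.
Step 24. [r1c4∈{4}] r1c4 is down to just 4 ⇒ r1c4=4.
Step 25. [r6c1∈{1}] r6c1's peers cover all but 1. So r6c1=1.
Step 26. [r3c9∈{4}] r3c9 has the single candidate 4, so r3c9=4.
Step 27. [r2c7∈{3}] r2c7's peers cover all but 3. So r2c7=3.
Step 28. [r2c4∈{7}] r2c4 is down to just 7, so r2c4=7.
Step 29. [r6c7∈{9}] r6c7 is down to just 9, so r6c7=9.
Step 30. [r4c6∈{5}] r4c6 is down to just 5. So r4c6=5.
Step 31. [r2c1∈{6}] only 6 remains possible at r2c1. So r2c1=6.
Step 32. [r9c7∈{6}] r9c7's peers cover all but 6, so r9c7=6.
Step 33. [r7c3∈{7}] nothing but 7 survives at r7c3 ⇒ r7c3=7.
Step 34. [r9c3∈{4}] r9c3 has the single candidate 4 ⇒ r9c3=4.
Step 35. [r4c8∈{8}] r4c8 is down to just 8. So r4c8=8.
Step 36. [r5c4∈{6}] r5c4's peers cover all but 6 ⇒ r5c4=6.
Step 37. [r8c4∈{9}] only 9 remains possible at r8c4, so r8c4=9.
Step 38. [r9c4∈{1}] r9c4 has the single candidate 1 ⇒ r9c4=1.
Step 39. [r5c9∈{2}] r5c9 has the single candidate 2 ⇒ r5c9=2.

Answer: 3 2 8 4 5 1 7 9 6 / 6 4 9 7 2 8 3 5 1 / 7 1 5 3 6 9 8 2 4 / 9 7 6 2 1 5 4 8 3 / 4 8 3 6 9 7 5 1 2 / 1 5 2 8 3 4 9 6 7 / 2 6 7 5 8 3 1 4 9 / 8 3 1 9 4 6 2 7 5 / 5 9 4 1 7 2 6 3 8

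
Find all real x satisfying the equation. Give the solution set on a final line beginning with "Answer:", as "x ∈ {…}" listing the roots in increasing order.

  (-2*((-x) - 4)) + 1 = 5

Step 1. [(-2*((-x) - 4)) + 1 = 5] peel the +1: subtract 1 from each side, so sub: -2*((-x) - 4) = 4.
Step 2. [-2*((-x) - 4) = 4] -2·(inner) — divide through by -2, so div: (-x) - 4 = -2.
Step 3. [(-x) - 4 = -2] 4 comes off first (add 4), so sub: -x = 2.
Step 4. [-x = 2] LHS negated; negate both sides ⇒ neg: x = -2.

Answer: x ∈ {-2}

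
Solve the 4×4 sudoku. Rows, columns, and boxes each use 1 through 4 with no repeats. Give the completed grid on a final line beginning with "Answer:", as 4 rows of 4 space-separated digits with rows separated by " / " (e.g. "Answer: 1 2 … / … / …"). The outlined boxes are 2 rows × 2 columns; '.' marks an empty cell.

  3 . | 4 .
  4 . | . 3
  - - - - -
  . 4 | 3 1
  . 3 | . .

Step 1. [r1c4∈{2}] r1c4's peers cover all but 2. So r1c4=2.
Step 2. [r3c1∈{2}] r3c1 is down to just 2 ⇒ r3c1=2.
Step 3. [r2c3∈{1}] nothing but 1 survives at r2c3, so r2c3=1.
Step 4. [r2c2∈{2}] r2c2 is down to just 2. So r2c2=2.
Step 5. [r4c4∈{4}] r4c4's peers cover all but 4 ⇒ r4c4=4.
Step 6. [r4c1∈{1}] only 1 remains possible at r4c1, so r4c1=1.
Step 7. [r4c3∈{2}] r4c3 is down to just 2 ⇒ r4c3=2.
Step 8. [r1c2∈{1}] r1c2 has the single candidate 1. So r1c2=1.

Answer: 3 1 4 2 / 4 2 1 3 / 2 4 3 1 / 1 3 2 4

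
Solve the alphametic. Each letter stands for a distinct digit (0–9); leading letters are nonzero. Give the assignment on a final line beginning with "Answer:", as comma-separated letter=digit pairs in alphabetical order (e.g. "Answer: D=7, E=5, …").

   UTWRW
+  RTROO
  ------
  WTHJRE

Step 1. [col 1: W + O ≡ E (mod 10)] several values work for W in column 1 (W + O ≡ E (mod 10), carry-in 0); try W=1 ⇒ W=1.
Step 2. [col 1: W + O ≡ E (mod 10)] column 1 (W + O ≡ E (mod 10), carry-in 0) doesn't pin E yet; pick E=0 and continue. So E=0.
Step 3. [col 1: W + O ≡ E (mod 10)] column 1: given W=1, E=0, carry-in 0, and digits 0,1 already taken and all letters distinct, W+O≡E (mod 10) forces O=9 ⇒ O=9.
Step 4. [col 2: R + O ≡ R (mod 10)] no forcing yet in column 2 (carry-in 1); R=5 is free and consistent — try it ⇒ R=5.
Step 5. [col 3: W + R ≡ J (mod 10)] in column 3 we have W+R≡J with carry-in 1; given W=1, R=5 and digits 0,1,5,9 already taken and all letters distinct, that pins J to 7. So J=7.
Step 6. [col 4: T + T ≡ H (mod 10)] column 4 (T + T ≡ H (mod 10), carry-in 0) doesn't pin H yet; pick H=6 and continue. So H=6.
Step 7. [col 4: T + T ≡ H (mod 10)] column 4 (T + T ≡ H (mod 10), carry-in 0) doesn't pin T yet; pick T=3 and continue. So T=3.
Step 8. [col 5: U + R ≡ T (mod 10)] column 5: given R=5, T=3, carry-in 0, and digits 0,1,3,5,6,7,9 already taken and all letters distinct, U+R≡T (mod 10) forces U=8, so U=8.

Answer: E=0, H=6, J=7, O=9, R=5, T=3, U=8, W=1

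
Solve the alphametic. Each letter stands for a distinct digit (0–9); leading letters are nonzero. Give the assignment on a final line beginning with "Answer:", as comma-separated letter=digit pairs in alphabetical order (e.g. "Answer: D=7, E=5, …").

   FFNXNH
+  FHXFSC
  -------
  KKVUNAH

Step 1. [col 1: H + C ≡ H (mod 10)] column 1: given nothing yet, carry-in 0, and all letters distinct, none taken yet, H+C≡H (mod 10) forces C=0 ⇒ C=0.
Step 2. [K] the sum has 7 digits but both addends have 6; that extra leading digit K is the final carry, namely 1. So K=1.
Step 3. [col 1: H + C ≡ H (mod 10)] no forcing yet in column 1 (carry-in 0); H=8 is free and consistent — try it, so H=8.
Step 4. [col 2: N + S ≡ A (mod 10)] S=7 is one option consistent with column 2 (N + S ≡ A (mod 10), carry-in 0) — take it. So S=7.
Step 5. [col 2: N + S ≡ A (mod 10)] several values work for N in column 2 (N + S ≡ A (mod 10), carry-in 0); try N=9. So N=9.
Step 6. [col 2: N + S ≡ A (mod 10)] column 2: given N=9, S=7, carry-in 0, and digits 0,1,7,8,9 already taken and all letters distinct, N+S≡A (mod 10) forces A=6, so A=6.
Step 7. [col 3: X + F ≡ N (mod 10)] several values work for F in column 3 (X + F ≡ N (mod 10), carry-in 1); try F=5, so F=5.
Step 8. [col 3: X + F ≡ N (mod 10)] column 3: given F=5, N=9, carry-in 1, and digits 0,1,5,6,7,8,9 already taken and all letters distinct, X+F≡N (mod 10) forces X=3, so X=3.
Step 9. [col 4: N + X ≡ U (mod 10)] column 4: given N=9, X=3, carry-in 0, and digits 0,1,3,5,6,7,8,9 already taken and all letters distinct, N+X≡U (mod 10) forces U=2. So U=2.
Step 10. [col 5: F + H ≡ V (mod 10)] in column 5 we have F+H≡V with carry-in 1; given F=5, H=8 and digits 0,1,2,3,5,6,7,8,9 already taken and all letters distinct, that pins V to 4, so V=4.

Answer: A=6, C=0, F=5, H=8, K=1, N=9, S=7, U=2, V=4, X=3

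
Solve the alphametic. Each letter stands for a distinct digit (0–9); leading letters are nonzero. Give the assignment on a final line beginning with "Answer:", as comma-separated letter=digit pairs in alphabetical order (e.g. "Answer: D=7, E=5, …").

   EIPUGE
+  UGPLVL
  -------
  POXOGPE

Step 1. [col 1: E + L ≡ E (mod 10)] from column 1 (nothing yet, carry-in 0, all letters distinct, none taken yet): L must equal 0, so L=0.
Step 2. [col 1: E + L ≡ E (mod 10)] E=7 is one option consistent with column 1 (E + L ≡ E (mod 10), carry-in 0) — take it, so E=7.
Step 3. [col 2: G + V ≡ P (mod 10)] column 2 (G + V ≡ P (mod 10), carry-in 0) doesn't pin G yet; pick G=5 and continue, so G=5.
Step 4. [col 2: G + V ≡ P (mod 10)] column 2 (G + V ≡ P (mod 10), carry-in 0) doesn't pin V yet; pick V=6 and continue, so V=6.
Step 5. [col 2: G + V ≡ P (mod 10)] in column 2 we have G+V≡P with carry-in 0; given G=5, V=6 and digits 0,5,6,7 already taken and all letters distinct, that pins P to 1 ⇒ P=1.
Step 6. [col 3: U + L ≡ G (mod 10)] in column 3 we have U+L≡G with carry-in 1; given L=0, G=5 and digits 0,1,5,6,7 already taken and all letters distinct, that pins U to 4, so U=4.
Step 7. [col 4: P + P ≡ O (mod 10)] column 4 reads P+P+carry(0)=O with P=1; with digits 0,1,4,5,6,7 already taken and all letters distinct, the only value for O is 2, so O=2.
Step 8. [col 5: I + G ≡ X (mod 10)] column 5 (I + G ≡ X (mod 10), carry-in 0) doesn't pin X yet; pick X=3 and continue, so X=3.
Step 9. [col 5: I + G ≡ X (mod 10)] in column 5 we have I+G≡X with carry-in 0; given G=5, X=3 and digits 0,1,2,3,4,5,6,7 already taken and all letters distinct, that pins I to 8, so I=8.

Answer: E=7, G=5, I=8, L=0, O=2, P=1, U=4, V=6, X=3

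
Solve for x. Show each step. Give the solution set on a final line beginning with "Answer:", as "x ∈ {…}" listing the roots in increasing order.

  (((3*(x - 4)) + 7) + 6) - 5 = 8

Step 1. [(((3*(x - 4)) + 7) + 6) - 5 = 8] the outer -5 inverts by adding 5. So sub: ((3*(x - 4)) + 7) + 6 = 13.
Step 2. [((3*(x - 4)) + 7) + 6 = 13] subtract 6: x sits inside (… + 6). So sub: (3*(x - 4)) + 7 = 7.
Step 3. [(3*(x - 4)) + 7 = 7] +7 is outermost — subtract 7 both sides ⇒ sub: 3*(x - 4) = 0.
Step 4. [3*(x - 4) = 0] LHS = 3·(…); ÷3 both sides ⇒ div: x - 4 = 0.
Step 5. [x - 4 = 0] add 4: x sits inside (… - 4). So sub: x = 4.

Answer: x ∈ {4}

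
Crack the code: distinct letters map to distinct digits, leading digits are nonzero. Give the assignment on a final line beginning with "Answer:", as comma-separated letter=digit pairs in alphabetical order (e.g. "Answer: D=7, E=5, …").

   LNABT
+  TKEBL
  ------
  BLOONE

Step 1. [col 1: T + L ≡ E (mod 10)] L=6 is one option consistent with column 1 (T + L ≡ E (mod 10), carry-in 0) — take it, so L=6.
Step 2. [col 1: T + L ≡ E (mod 10)] no forcing yet in column 1 (carry-in 0); T=9 is free and consistent — try it ⇒ T=9.
Step 3. [col 1: T + L ≡ E (mod 10)] in column 1 we have T+L≡E with carry-in 0; given T=9, L=6 and digits 6,9 already taken and all letters distinct, that pins E to 5, so E=5.
Step 4. [col 2: B + B ≡ N (mod 10)] B=1 is one option consistent with column 2 (B + B ≡ N (mod 10), carry-in 1) — take it ⇒ B=1.
Step 5. [col 2: B + B ≡ N (mod 10)] column 2 reads B+B+carry(1)=N with B=1; with digits 1,5,6,9 already taken and all letters distinct, the only value for N is 3, so N=3.
Step 6. [col 3: A + E ≡ O (mod 10)] no forcing yet in column 3 (carry-in 0); O=2 is free and consistent — try it ⇒ O=2.
Step 7. [col 3: A + E ≡ O (mod 10)] in column 3 we have A+E≡O with carry-in 0; given E=5, O=2 and digits 1,2,3,5,6,9 already taken and all letters distinct, that pins A to 7. So A=7.
Step 8. [col 4: N + K ≡ O (mod 10)] column 4: given N=3, O=2, carry-in 1, and digits 1,2,3,5,6,7,9 already taken and all letters distinct, N+K≡O (mod 10) forces K=8, so K=8.

Answer: A=7, B=1, E=5, K=8, L=6, N=3, O=2, T=9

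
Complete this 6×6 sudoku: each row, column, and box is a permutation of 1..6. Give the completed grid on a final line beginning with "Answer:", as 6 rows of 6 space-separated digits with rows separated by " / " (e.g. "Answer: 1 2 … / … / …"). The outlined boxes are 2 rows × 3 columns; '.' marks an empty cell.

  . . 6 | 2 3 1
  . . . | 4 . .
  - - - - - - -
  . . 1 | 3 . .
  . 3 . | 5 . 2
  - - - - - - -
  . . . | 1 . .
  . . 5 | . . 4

Step 1. [r3c6∈{6}] r3c6 is down to just 6, so r3c6=6.
Step 2. [r6c1∈{1,2,3,6}] across row 6, 3 lands solely at r6c1 ⇒ r6c1=3.
Step 3. [r4c3∈{4}] nothing but 4 survives at r4c3, so r4c3=4.
Step 4. [r5c3∈{2}] r5c3 is down to just 2. So r5c3=2.
Step 5. [r2c6∈{5}] nothing but 5 survives at r2c6. So r2c6=5.
Step 6. [r6c4∈{6}] r6c4's peers cover all but 6. So r6c4=6.
Step 7. [r5c2∈{4,6}] r5c2 is the only open cell in col 2 admitting 6. So r5c2=6.
Step 8. [r2c1∈{1,2}] 1 has one home in col 1: r2c1, so r2c1=1.
Step 9. [r1c2∈{4,5}] in col 2, 4 fits only at r1c2, so r1c2=4.
Step 10. [r3c1∈{2,5}] r3c1 is the only open cell in col 1 admitting 2 ⇒ r3c1=2.
Step 11. [r4c5∈{1}] nothing but 1 survives at r4c5 ⇒ r4c5=1.
Step 12. [r4c1∈{6}] only 6 remains possible at r4c1 ⇒ r4c1=6.
Step 13. [r6c2∈{1}] r6c2 has the single candidate 1 ⇒ r6c2=1.
Step 14. [r5c5∈{5}] r5c5's peers cover all but 5 ⇒ r5c5=5.
Step 15. [r2c5∈{6}] only 6 remains possible at r2c5, so r2c5=6.
Step 16. [r2c2∈{2}] nothing but 2 survives at r2c2 ⇒ r2c2=2.
Step 17. [r2c3∈{3}] r2c3 has the single candidate 3. So r2c3=3.
Step 18. [r3c5∈{4}] r3c5's peers cover all but 4, so r3c5=4.
Step 19. [r1c1∈{5}] r1c1 has the single candidate 5. So r1c1=5.
Step 20. [r6c5∈{2}] r6c5 has the single candidate 2, so r6c5=2.
Step 21. [r5c6∈{3}] only 3 remains possible at r5c6 ⇒ r5c6=3.
Step 22. [r5c1∈{4}] r5c1 is down to just 4, so r5c1=4.
Step 23. [r3c2∈{5}] nothing but 5 survives at r3c2 ⇒ r3c2=5.

Answer: 5 4 6 2 3 1 / 1 2 3 4 6 5 / 2 5 1 3 4 6 / 6 3 4 5 1 2 / 4 6 2 1 5 3 / 3 1 5 6 2 4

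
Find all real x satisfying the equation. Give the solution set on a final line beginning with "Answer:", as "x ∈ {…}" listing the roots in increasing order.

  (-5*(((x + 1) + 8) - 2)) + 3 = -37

Step 1. [(-5*(((x + 1) + 8) - 2)) + 3 = -37] +3 is outermost — subtract 3 both sides ⇒ sub: -5*(((x + 1) + 8) - 2) = -40.
Step 2. [-5*(((x + 1) + 8) - 2) = -40] -5 out front; divide by -5, so div: ((x + 1) + 8) - 2 = 8.
Step 3. [((x + 1) + 8) - 2 = 8] the outer -2 inverts by adding 2 ⇒ sub: (x + 1) + 8 = 10.
Step 4. [(x + 1) + 8 = 10] subtract 8: x sits inside (… + 8). So sub: x + 1 = 2.
Step 5. [x + 1 = 2] subtract 1: x sits inside (… + 1), so sub: x = 1.

Answer: x ∈ {1}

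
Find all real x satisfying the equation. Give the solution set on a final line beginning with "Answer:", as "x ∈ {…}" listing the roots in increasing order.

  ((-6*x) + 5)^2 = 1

Step 1. [((-6*x) + 5)^2 = 1] LHS squared, RHS 1 ≥ 0: apply √ (±) ⇒ sqrt: (-6*x) + 5 = 1 or -1.
Step 2. [(-6*x) + 5 = 1 or -1] subtract 5: x sits inside (… + 5). So sub: -6*x = -4 or -6.
Step 3. [-6*x = -4 or -6] -6·(inner) — divide through by -6 ⇒ div: x = 2/3 or 1.

Answer: x ∈ {2/3, 1}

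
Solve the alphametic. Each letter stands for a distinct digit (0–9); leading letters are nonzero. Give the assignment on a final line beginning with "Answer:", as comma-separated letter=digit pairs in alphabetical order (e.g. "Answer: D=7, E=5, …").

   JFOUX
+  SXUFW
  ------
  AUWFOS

Step 1. [col 1: X + W ≡ S (mod 10)] W=6 is one option consistent with column 1 (X + W ≡ S (mod 10), carry-in 0) — take it. So W=6.
Step 2. [col 1: X + W ≡ S (mod 10)] X=9 is one option consistent with column 1 (X + W ≡ S (mod 10), carry-in 0) — take it ⇒ X=9.
Step 3. [col 1: X + W ≡ S (mod 10)] column 1 reads X+W+carry(0)=S with X=9, W=6; with digits 6,9 already taken and all letters distinct, the only value for S is 5. So S=5.
Step 4. [col 2: U + F ≡ O (mod 10)] column 2 (U + F ≡ O (mod 10), carry-in 1) doesn't pin O yet; pick O=2 and continue. So O=2.
Step 5. [col 2: U + F ≡ O (mod 10)] column 2 (U + F ≡ O (mod 10), carry-in 1) doesn't pin F yet; pick F=7 and continue ⇒ F=7.
Step 6. [A] adding two 5-digit numbers gives at most 5+1 digits, and here it does — A is that final carry and must be 1, so A=1.
Step 7. [col 2: U + F ≡ O (mod 10)] in column 2 we have U+F≡O with carry-in 1; given F=7, O=2 and digits 1,2,5,6,7,9 already taken and all letters distinct, that pins U to 4, so U=4.
Step 8. [col 5: J + S ≡ U (mod 10)] from column 5 (S=5, U=4, carry-in 1, digits 1,2,4,5,6,7,9 already taken and all letters distinct): J must equal 8 ⇒ J=8.

Answer: A=1, F=7, J=8, O=2, S=5, U=4, W=6, X=9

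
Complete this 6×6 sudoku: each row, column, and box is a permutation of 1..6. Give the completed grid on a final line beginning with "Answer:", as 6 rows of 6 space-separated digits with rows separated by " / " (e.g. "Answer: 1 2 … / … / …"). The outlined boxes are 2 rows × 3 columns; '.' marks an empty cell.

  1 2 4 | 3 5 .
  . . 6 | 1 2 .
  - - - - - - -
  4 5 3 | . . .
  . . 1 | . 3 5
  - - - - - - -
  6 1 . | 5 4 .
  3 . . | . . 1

Step 1. [r5c3∈{2}] r5c3 is down to just 2. So r5c3=2.
Step 2. [r6c4∈{2,6}] 2 has one home in row 6: r6c4, so r6c4=2.
Step 3. [r3c4∈{6}] only 6 remains possible at r3c4. So r3c4=6.
Step 4. [r4c4∈{4}] r4c4 has the single candidate 4, so r4c4=4.
Step 5. [r2c2∈{3}] r2c2 has the single candidate 3 ⇒ r2c2=3.
Step 6. [r2c6∈{4}] r2c6 has the single candidate 4, so r2c6=4.
Step 7. [r6c2∈{4}] r6c2 is down to just 4. So r6c2=4.
Step 8. [r4c1∈{2}] r4c1's peers cover all but 2 ⇒ r4c1=2.
Step 9. [r4c2∈{6}] only 6 remains possible at r4c2. So r4c2=6.
Step 10. [r1c6∈{6}] nothing but 6 survives at r1c6, so r1c6=6.
Step 11. [r2c1∈{5}] r2c1 is down to just 5, so r2c1=5.
Step 12. [r5c6∈{3}] only 3 remains possible at r5c6. So r5c6=3.
Step 13. [r3c6∈{2}] r3c6 is down to just 2, so r3c6=2.
Step 14. [r6c3∈{5}] r6c3's peers cover all but 5, so r6c3=5.
Step 15. [r6c5∈{6}] r6c5's peers cover all but 6, so r6c5=6.
Step 16. [r3c5∈{1}] r3c5 has the single candidate 1. So r3c5=1.

Answer: 1 2 4 3 5 6 / 5 3 6 1 2 4 / 4 5 3 6 1 2 / 2 6 1 4 3 5 / 6 1 2 5 4 3 / 3 4 5 2 6 1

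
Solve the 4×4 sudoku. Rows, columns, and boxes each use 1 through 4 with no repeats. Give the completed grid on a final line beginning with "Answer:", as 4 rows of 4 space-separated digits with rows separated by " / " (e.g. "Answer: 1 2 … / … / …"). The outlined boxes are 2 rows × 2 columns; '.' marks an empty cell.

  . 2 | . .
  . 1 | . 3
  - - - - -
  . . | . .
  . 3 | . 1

Step 1. [r3c2∈{4}] only 4 remains possible at r3c2 ⇒ r3c2=4.
Step 2. [r1c4∈{4}] r1c4 has the single candidate 4. So r1c4=4.
Step 3. [r3c4∈{2}] only 2 remains possible at r3c4. So r3c4=2.
Step 4. [r1c3∈{1}] only 1 remains possible at r1c3, so r1c3=1.
Step 5. [r2c3∈{2}] nothing but 2 survives at r2c3. So r2c3=2.
Step 6. [r3c1∈{1}] r3c1's peers cover all but 1. So r3c1=1.
Step 7. [r3c3∈{3}] only 3 remains possible at r3c3, so r3c3=3.
Step 8. [r4c1∈{2}] r4c1 is down to just 2. So r4c1=2.
Step 9. [r1c1∈{3}] only 3 remains possible at r1c1. So r1c1=3.
Step 10. [r4c3∈{4}] r4c3 has the single candidate 4 ⇒ r4c3=4.
Step 11. [r2c1∈{4}] only 4 remains possible at r2c1. So r2c1=4.

Answer: 3 2 1 4 / 4 1 2 3 / 1 4 3 2 / 2 3 4 1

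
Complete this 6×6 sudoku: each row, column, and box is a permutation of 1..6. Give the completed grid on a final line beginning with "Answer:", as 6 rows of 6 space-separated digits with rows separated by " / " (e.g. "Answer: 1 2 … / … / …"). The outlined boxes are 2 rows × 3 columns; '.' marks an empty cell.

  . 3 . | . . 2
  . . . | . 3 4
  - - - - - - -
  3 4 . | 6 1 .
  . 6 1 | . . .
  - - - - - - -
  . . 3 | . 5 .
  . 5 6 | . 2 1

Step 1. [r2c1∈{1,2,5,6}] in row 2, 6 fits only at r2c1, so r2c1=6.
Step 2. [r4c4∈{2,3,4,5}] across col 4, 2 lands solely at r4c4, so r4c4=2.
Step 3. [r4c1∈{5}] r4c1 is down to just 5 ⇒ r4c1=5.
Step 4. [r5c1∈{1,2,4}] r5c1 is the only open cell in col 1 admitting 2. So r5c1=2.
Step 5. [r1c1∈{1,4}] col 1 places 1 nowhere but r1c1 ⇒ r1c1=1.
Step 6. [r1c4∈{5}] r1c4 has the single candidate 5. So r1c4=5.
Step 7. [r2c3∈{2,5}] 5 has one home in row 2: r2c3. So r2c3=5.
Step 8. [r6c1∈{4}] only 4 remains possible at r6c1. So r6c1=4.
Step 9. [r2c4∈{1}] r2c4 is down to just 1. So r2c4=1.
Step 10. [r4c6∈{3}] r4c6 has the single candidate 3. So r4c6=3.
Step 11. [r6c4∈{3}] r6c4 is down to just 3 ⇒ r6c4=3.
Step 12. [r2c2∈{2}] only 2 remains possible at r2c2, so r2c2=2.
Step 13. [r1c5∈{6}] r1c5 is down to just 6. So r1c5=6.
Step 14. [r4c5∈{4}] only 4 remains possible at r4c5, so r4c5=4.
Step 15. [r5c2∈{1}] r5c2 has the single candidate 1, so r5c2=1.
Step 16. [r1c3∈{4}] nothing but 4 survives at r1c3, so r1c3=4.
Step 17. [r5c6∈{6}] r5c6 is down to just 6. So r5c6=6.
Step 18. [r3c3∈{2}] nothing but 2 survives at r3c3 ⇒ r3c3=2.
Step 19. [r5c4∈{4}] r5c4 has the single candidate 4 ⇒ r5c4=4.
Step 20. [r3c6∈{5}] only 5 remains possible at r3c6. So r3c6=5.

Answer: 1 3 4 5 6 2 / 6 2 5 1 3 4 / 3 4 2 6 1 5 / 5 6 1 2 4 3 / 2 1 3 4 5 6 / 4 5 6 3 2 1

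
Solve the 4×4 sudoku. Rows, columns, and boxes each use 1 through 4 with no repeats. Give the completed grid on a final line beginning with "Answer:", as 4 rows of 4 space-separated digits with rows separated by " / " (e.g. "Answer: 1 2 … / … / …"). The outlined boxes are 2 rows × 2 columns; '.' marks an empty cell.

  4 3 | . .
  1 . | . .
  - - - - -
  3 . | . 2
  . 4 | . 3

Step 1. [r4c3∈{1}] r4c3 has the single candidate 1. So r4c3=1.
Step 2. [r2c3∈{2,3,4}] r2c3 is the only open cell in row 2 admitting 3. So r2c3=3.
Step 3. [r2c4∈{4}] r2c4 is down to just 4. So r2c4=4.
Step 4. [r1c3∈{2}] only 2 remains possible at r1c3, so r1c3=2.
Step 5. [r4c1∈{2}] only 2 remains possible at r4c1. So r4c1=2.
Step 6. [r1c4∈{1}] nothing but 1 survives at r1c4 ⇒ r1c4=1.
Step 7. [r3c2∈{1}] nothing but 1 survives at r3c2 ⇒ r3c2=1.
Step 8. [r2c2∈{2}] r2c2's peers cover all but 2, so r2c2=2.
Step 9. [r3c3∈{4}] only 4 remains possible at r3c3. So r3c3=4.

Answer: 4 3 2 1 / 1 2 3 4 / 3 1 4 2 / 2 4 1 3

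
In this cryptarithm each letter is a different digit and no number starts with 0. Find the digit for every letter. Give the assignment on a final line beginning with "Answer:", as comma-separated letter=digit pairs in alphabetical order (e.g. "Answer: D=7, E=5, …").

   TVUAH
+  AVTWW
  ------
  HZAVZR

Step 1. [col 1: H + W ≡ R (mod 10)] R=7 is one option consistent with column 1 (H + W ≡ R (mod 10), carry-in 0) — take it ⇒ R=7.
Step 2. [col 1: H + W ≡ R (mod 10)] H=1 is one option consistent with column 1 (H + W ≡ R (mod 10), carry-in 0) — take it. So H=1.
Step 3. [col 1: H + W ≡ R (mod 10)] in column 1 we have H+W≡R with carry-in 0; given H=1, R=7 and digits 1,7 already taken and all letters distinct, that pins W to 6, so W=6.
Step 4. [col 2: A + W ≡ Z (mod 10)] A=8 is one option consistent with column 2 (A + W ≡ Z (mod 10), carry-in 0) — take it, so A=8.
Step 5. [col 2: A + W ≡ Z (mod 10)] in column 2 we have A+W≡Z with carry-in 0; given A=8, W=6 and digits 1,6,7,8 already taken and all letters distinct, that pins Z to 4. So Z=4.
Step 6. [col 3: U + T ≡ V (mod 10)] column 3 (U + T ≡ V (mod 10), carry-in 1) doesn't pin U yet; pick U=3 and continue ⇒ U=3.
Step 7. [col 3: U + T ≡ V (mod 10)] from column 3 (U=3, carry-in 1, digits 1,3,4,6,7,8 already taken and all letters distinct): V must equal 9. So V=9.
Step 8. [col 3: U + T ≡ V (mod 10)] column 3: given U=3, V=9, carry-in 1, and digits 1,3,4,6,7,8,9 already taken and all letters distinct, U+T≡V (mod 10) forces T=5 ⇒ T=5.

Answer: A=8, H=1, R=7, T=5, U=3, V=9, W=6, Z=4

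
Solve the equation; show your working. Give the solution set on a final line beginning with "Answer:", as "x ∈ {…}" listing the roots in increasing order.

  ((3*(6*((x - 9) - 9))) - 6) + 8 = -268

Step 1. [((3*(6*((x - 9) - 9))) - 6) + 8 = -268] peel the +8: subtract 8 from each side, so sub: (3*(6*((x - 9) - 9))) - 6 = -276.
Step 2. [(3*(6*((x - 9) - 9))) - 6 = -276] 3 | LHS and 3 | -276: pull 3 out, so factor: (6*((x - 9) - 9)) - 2 = -92.
Step 3. [(6*((x - 9) - 9)) - 2 = -92] -2 is outermost — add 2 both sides ⇒ sub: 6*((x - 9) - 9) = -90.
Step 4. [6*((x - 9) - 9) = -90] divide by the outer 6 ⇒ div: (x - 9) - 9 = -15.
Step 5. [(x - 9) - 9 = -15] -9 is outermost — add 9 both sides. So sub: x - 9 = -6.
Step 6. [x - 9 = -6] add 9: x sits inside (… - 9), so sub: x = 3.

Answer: x ∈ {3}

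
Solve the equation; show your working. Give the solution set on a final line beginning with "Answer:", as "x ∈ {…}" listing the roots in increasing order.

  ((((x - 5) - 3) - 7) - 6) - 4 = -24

Step 1. [((((x - 5) - 3) - 7) - 6) - 4 = -24] the outer -4 inverts by adding 4. So sub: (((x - 5) - 3) - 7) - 6 = -20.
Step 2. [(((x - 5) - 3) - 7) - 6 = -20] 6 comes off first (add 6) ⇒ sub: ((x - 5) - 3) - 7 = -14.
Step 3. [((x - 5) - 3) - 7 = -14] the outer -7 inverts by adding 7. So sub: (x - 5) - 3 = -7.
Step 4. [(x - 5) - 3 = -7] add 3: x sits inside (… - 3) ⇒ sub: x - 5 = -4.
Step 5. [x - 5 = -4] peel the -5: add 5 from each side ⇒ sub: x = 1.

Answer: x ∈ {1}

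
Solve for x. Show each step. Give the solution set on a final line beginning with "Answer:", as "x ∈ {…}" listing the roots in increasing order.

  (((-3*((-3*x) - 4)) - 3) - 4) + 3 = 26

Step 1. [(((-3*((-3*x) - 4)) - 3) - 4) + 3 = 26] peel the +3: subtract 3 from each side ⇒ sub: ((-3*((-3*x) - 4)) - 3) - 4 = 23.
Step 2. [((-3*((-3*x) - 4)) - 3) - 4 = 23] 4 comes off first (add 4), so sub: (-3*((-3*x) - 4)) - 3 = 27.
Step 3. [(-3*((-3*x) - 4)) - 3 = 27] 3 comes off first (add 3). So sub: -3*((-3*x) - 4) = 30.
Step 4. [-3*((-3*x) - 4) = 30] divide by the outer -3, so div: (-3*x) - 4 = -10.
Step 5. [(-3*x) - 4 = -10] -4 is outermost — add 4 both sides ⇒ sub: -3*x = -6.
Step 6. [-3*x = -6] -3·(inner) — divide through by -3. So div: x = 2.

Answer: x ∈ {2}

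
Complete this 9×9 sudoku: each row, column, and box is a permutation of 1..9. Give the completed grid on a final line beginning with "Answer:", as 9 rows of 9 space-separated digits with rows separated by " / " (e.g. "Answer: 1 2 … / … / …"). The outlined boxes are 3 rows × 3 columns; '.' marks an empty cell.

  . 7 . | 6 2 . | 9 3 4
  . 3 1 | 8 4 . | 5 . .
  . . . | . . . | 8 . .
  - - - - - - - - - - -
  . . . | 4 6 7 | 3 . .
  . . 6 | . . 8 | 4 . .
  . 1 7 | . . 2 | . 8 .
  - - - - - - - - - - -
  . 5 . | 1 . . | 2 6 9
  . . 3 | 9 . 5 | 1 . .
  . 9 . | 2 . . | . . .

Step 1. [r5c2∈{2}] r5c2 is down to just 2, so r5c2=2.
Step 2. [r3c3∈{2,4,5,9}] col 3 places 2 nowhere but r3c3. So r3c3=2.
Step 3. [r6c1∈{3,4,5,9}] r6c1 is the only open cell in row 6 admitting 4 ⇒ r6c1=4.
Step 4. [r5c5∈{1,3,5,9}] r5c5 is the only open cell in box 5 admitting 1. So r5c5=1.
Step 5. [r9c7∈{7}] r9c7's peers cover all but 7 ⇒ r9c7=7.
Step 6. [r4c3∈{5,8,9}] across col 3, 9 lands solely at r4c3. So r4c3=9.
Step 7. [r3c4∈{3,5,7}] in col 4, 7 fits only at r3c4 ⇒ r3c4=7.
Step 8. [r3c5∈{3,5,9}] box 2 places 5 nowhere but r3c5. So r3c5=5.
Step 9. [r8c9∈{8}] r8c9 has the single candidate 8 ⇒ r8c9=8.
Step 10. [r3c6∈{1,3,9}] r3c6 is the only open cell in row 3 admitting 3 ⇒ r3c6=3.
Step 11. [r7c5∈{3,7,8}] r7c5 is the only open cell in row 7 admitting 3, so r7c5=3.
Step 12. [r9c1∈{1,6,8}] in row 9, 1 fits only at r9c1 ⇒ r9c1=1.
Step 13. [r3c2∈{4,6}] r3c2 is the only open cell in row 3 admitting 4, so r3c2=4.
Step 14. [r1c3∈{5,8}] 5 has one home in col 3: r1c3 ⇒ r1c3=5.
Step 15. [r6c4∈{3,5}] 3 has one home in row 6: r6c4, so r6c4=3.
Step 16. [r6c9∈{5,6}] across row 6, 5 lands solely at r6c9, so r6c9=5.
Step 17. [r4c1∈{5,8}] across row 4, 5 lands solely at r4c1 ⇒ r4c1=5.
Step 18. [r8c1∈{2,6,7}] across row 8, 2 lands solely at r8c1 ⇒ r8c1=2.
Step 19. [r3c1∈{6,9}] r3c1 is the only open cell in row 3 admitting 9. So r3c1=9.
Step 20. [r3c8∈{1}] only 1 remains possible at r3c8. So r3c8=1.
Step 21. [r4c8∈{2}] r4c8 is down to just 2. So r4c8=2.
Step 22. [r7c6∈{4}] r7c6 has the single candidate 4 ⇒ r7c6=4.
Step 23. [r7c3∈{8}] nothing but 8 survives at r7c3. So r7c3=8.
Step 24. [r5c9∈{7}] r5c9's peers cover all but 7 ⇒ r5c9=7.
Step 25. [r2c1∈{6}] nothing but 6 survives at r2c1, so r2c1=6.
Step 26. [r9c3∈{4}] nothing but 4 survives at r9c3, so r9c3=4.
Step 27. [r8c2∈{6}] r8c2 has the single candidate 6 ⇒ r8c2=6.
Step 28. [r9c8∈{5}] only 5 remains possible at r9c8, so r9c8=5.
Step 29. [r5c8∈{9}] only 9 remains possible at r5c8. So r5c8=9.
Step 30. [r4c9∈{1}] r4c9 has the single candidate 1, so r4c9=1.
Step 31. [r8c8∈{4}] nothing but 4 survives at r8c8, so r8c8=4.
Step 32. [r5c1∈{3}] r5c1's peers cover all but 3. So r5c1=3.
Step 33. [r6c5∈{9}] r6c5 has the single candidate 9 ⇒ r6c5=9.
Step 34. [r7c1∈{7}] nothing but 7 survives at r7c1, so r7c1=7.
Step 35. [r6c7∈{6}] r6c7 has the single candidate 6. So r6c7=6.
Step 36. [r2c6∈{9}] r2c6 is down to just 9, so r2c6=9.
Step 37. [r9c6∈{6}] only 6 remains possible at r9c6 ⇒ r9c6=6.
Step 38. [r1c6∈{1}] nothing but 1 survives at r1c6 ⇒ r1c6=1.
Step 39. [r2c8∈{7}] nothing but 7 survives at r2c8. So r2c8=7.
Step 40. [r5c4∈{5}] r5c4 has the single candidate 5 ⇒ r5c4=5.
Step 41. [r9c5∈{8}] only 8 remains possible at r9c5. So r9c5=8.
Step 42. [r4c2∈{8}] nothing but 8 survives at r4c2. So r4c2=8.
Step 43. [r8c5∈{7}] r8c5's peers cover all but 7 ⇒ r8c5=7.
Step 44. [r1c1∈{8}] r1c1 is down to just 8, so r1c1=8.
Step 45. [r3c9∈{6}] r3c9 has the single candidate 6 ⇒ r3c9=6.
Step 46. [r9c9∈{3}] only 3 remains possible at r9c9, so r9c9=3.
Step 47. [r2c9∈{2}] r2c9 has the single candidate 2, so r2c9=2.

Answer: 8 7 5 6 2 1 9 3 4 / 6 3 1 8 4 9 5 7 2 / 9 4 2 7 5 3 8 1 6 / 5 8 9 4 6 7 3 2 1 / 3 2 6 5 1 8 4 9 7 / 4 1 7 3 9 2 6 8 5 / 7 5 8 1 3 4 2 6 9 / 2 6 3 9 7 5 1 4 8 / 1 9 4 2 8 6 7 5 3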